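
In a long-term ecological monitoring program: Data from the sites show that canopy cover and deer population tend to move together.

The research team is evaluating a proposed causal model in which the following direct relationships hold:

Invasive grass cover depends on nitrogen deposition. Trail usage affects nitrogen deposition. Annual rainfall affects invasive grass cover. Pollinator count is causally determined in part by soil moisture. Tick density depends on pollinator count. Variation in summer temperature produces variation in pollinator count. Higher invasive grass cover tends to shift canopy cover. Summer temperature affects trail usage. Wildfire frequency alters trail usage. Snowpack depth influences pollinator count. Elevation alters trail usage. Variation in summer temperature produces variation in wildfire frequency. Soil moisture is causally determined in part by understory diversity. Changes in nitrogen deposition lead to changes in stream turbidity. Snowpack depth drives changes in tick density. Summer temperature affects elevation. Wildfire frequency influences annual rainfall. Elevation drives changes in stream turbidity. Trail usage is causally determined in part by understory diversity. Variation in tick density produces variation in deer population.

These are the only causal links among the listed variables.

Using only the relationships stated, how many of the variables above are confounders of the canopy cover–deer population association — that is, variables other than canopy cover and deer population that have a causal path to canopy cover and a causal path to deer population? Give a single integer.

The common causes are: summer temperature (to canopy cover via summer temperature → trail usage → nitrogen deposition → invasive grass cover → canopy cover; to deer population via summer temperature → pollinator count → tick density → deer population); understory diversity (to canopy cover via understory diversity → trail usage → nitrogen deposition → invasive grass cover → canopy cover; to deer population via understory diversity → soil moisture → pollinator count → tick density → deer population).
Every other variable lacks a causal path to at least one of canopy cover and deer population.

2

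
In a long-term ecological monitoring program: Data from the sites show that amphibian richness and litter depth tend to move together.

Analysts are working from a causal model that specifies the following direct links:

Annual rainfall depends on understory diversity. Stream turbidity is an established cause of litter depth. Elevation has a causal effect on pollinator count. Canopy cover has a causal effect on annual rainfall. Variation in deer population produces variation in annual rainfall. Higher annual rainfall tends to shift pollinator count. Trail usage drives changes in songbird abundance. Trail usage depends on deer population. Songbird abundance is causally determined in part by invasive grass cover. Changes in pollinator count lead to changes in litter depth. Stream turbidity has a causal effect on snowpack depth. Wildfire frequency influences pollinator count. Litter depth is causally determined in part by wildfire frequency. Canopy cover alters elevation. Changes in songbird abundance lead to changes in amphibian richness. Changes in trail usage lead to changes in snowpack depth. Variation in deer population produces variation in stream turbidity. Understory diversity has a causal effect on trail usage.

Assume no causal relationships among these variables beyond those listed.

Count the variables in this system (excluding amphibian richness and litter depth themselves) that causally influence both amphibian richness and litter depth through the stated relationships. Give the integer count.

2

The common causes are: deer population (to amphibian richness via deer population → trail usage → songbird abundance → amphibian richness; to litter depth via deer population → stream turbidity → litter depth); understory diversity (to amphibian richness via understory diversity → trail usage → songbird abundance → amphibian richness; to litter depth via understory diversity → annual rainfall → pollinator count → litter depth).
Every other variable lacks a causal path to at least one of amphibian richness and litter depth.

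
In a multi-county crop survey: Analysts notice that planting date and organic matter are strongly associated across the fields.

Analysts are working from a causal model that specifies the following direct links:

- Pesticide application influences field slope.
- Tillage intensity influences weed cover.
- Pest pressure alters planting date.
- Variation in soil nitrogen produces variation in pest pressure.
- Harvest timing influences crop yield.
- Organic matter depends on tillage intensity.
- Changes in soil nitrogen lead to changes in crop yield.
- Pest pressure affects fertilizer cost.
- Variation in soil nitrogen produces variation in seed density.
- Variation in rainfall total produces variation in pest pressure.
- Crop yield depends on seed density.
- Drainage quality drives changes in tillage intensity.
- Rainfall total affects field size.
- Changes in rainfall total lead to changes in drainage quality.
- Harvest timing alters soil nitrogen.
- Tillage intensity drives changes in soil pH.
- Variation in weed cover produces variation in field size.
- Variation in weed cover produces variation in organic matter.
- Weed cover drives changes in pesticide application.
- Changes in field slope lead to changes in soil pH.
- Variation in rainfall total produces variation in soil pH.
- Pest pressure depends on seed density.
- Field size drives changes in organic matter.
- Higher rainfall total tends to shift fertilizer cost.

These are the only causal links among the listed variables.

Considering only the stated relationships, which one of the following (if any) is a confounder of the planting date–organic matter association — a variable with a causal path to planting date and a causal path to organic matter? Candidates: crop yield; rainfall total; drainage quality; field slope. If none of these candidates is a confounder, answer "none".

Rainfall total causes planting date (rainfall total → pest pressure → planting date) and also causes organic matter (rainfall total → field size → organic matter); it is a common cause of both.
Each of the other candidates lacks a causal path to at least one of planting date and organic matter, so they do not confound the relationship.

rainfall total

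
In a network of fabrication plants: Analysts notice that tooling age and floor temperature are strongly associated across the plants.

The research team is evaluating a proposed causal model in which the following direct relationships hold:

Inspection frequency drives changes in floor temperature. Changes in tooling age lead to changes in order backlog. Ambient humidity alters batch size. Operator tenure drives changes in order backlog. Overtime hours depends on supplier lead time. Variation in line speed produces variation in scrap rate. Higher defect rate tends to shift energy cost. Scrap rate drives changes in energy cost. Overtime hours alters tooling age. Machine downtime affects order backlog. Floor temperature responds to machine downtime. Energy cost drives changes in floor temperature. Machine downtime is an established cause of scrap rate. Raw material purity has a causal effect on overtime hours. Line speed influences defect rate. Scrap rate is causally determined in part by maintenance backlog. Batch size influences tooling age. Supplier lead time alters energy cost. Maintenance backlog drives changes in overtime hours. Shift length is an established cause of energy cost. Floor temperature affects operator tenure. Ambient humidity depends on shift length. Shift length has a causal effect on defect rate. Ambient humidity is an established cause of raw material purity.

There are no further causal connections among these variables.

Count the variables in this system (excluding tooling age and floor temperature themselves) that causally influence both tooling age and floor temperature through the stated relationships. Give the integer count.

The common causes are: maintenance backlog (to tooling age via maintenance backlog → overtime hours → tooling age; to floor temperature via maintenance backlog → scrap rate → energy cost → floor temperature); shift length (to tooling age via shift length → ambient humidity → batch size → tooling age; to floor temperature via shift length → energy cost → floor temperature); supplier lead time (to tooling age via supplier lead time → overtime hours → tooling age; to floor temperature via supplier lead time → energy cost → floor temperature).
Every other variable lacks a causal path to at least one of tooling age and floor temperature.

3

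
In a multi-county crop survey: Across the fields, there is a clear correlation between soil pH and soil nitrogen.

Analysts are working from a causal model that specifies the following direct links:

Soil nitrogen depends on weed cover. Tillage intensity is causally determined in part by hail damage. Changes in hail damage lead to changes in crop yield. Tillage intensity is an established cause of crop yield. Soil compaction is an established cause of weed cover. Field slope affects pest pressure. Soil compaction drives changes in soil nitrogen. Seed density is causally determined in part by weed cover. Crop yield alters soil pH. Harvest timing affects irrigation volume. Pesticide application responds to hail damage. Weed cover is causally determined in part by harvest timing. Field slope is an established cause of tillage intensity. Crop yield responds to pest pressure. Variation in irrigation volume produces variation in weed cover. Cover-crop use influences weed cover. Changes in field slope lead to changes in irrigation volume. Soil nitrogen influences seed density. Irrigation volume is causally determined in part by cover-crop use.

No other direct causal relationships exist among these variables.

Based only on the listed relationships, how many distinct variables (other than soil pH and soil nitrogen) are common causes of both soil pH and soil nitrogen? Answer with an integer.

The common causes are: field slope (to soil pH via field slope → tillage intensity → crop yield → soil pH; to soil nitrogen via field slope → irrigation volume → weed cover → soil nitrogen).
Every other variable lacks a causal path to at least one of soil pH and soil nitrogen.

1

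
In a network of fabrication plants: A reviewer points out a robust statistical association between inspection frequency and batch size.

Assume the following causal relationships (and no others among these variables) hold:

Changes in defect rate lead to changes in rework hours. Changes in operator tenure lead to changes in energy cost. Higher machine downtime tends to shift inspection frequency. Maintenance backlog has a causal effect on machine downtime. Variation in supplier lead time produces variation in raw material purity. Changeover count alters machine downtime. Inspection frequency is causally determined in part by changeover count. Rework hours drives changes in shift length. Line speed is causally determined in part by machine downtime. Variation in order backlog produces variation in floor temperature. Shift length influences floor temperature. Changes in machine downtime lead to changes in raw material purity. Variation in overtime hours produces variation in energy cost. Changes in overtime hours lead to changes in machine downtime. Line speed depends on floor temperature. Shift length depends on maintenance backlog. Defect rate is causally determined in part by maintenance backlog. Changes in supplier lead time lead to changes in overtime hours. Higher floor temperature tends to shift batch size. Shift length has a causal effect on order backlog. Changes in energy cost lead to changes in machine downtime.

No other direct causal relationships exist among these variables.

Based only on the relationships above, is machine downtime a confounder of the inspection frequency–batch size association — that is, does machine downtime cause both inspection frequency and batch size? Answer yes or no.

no

Machine downtime has no stated causal path to batch size. A confounder must cause both variables, so machine downtime does not qualify.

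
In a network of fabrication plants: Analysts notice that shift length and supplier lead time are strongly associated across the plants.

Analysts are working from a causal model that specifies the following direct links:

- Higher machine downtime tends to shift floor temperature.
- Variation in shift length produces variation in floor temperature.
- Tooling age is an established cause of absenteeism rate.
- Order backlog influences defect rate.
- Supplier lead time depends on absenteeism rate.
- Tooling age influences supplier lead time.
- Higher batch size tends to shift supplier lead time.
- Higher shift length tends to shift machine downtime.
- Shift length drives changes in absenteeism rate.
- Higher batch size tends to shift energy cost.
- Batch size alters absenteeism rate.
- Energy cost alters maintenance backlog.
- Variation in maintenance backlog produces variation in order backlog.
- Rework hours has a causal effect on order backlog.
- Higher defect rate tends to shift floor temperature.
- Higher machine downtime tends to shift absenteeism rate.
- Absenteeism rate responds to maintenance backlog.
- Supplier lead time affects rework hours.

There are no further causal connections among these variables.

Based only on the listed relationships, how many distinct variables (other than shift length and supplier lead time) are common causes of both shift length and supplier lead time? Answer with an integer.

0

No listed variable has a causal path to both shift length and supplier lead time, so there are no common causes.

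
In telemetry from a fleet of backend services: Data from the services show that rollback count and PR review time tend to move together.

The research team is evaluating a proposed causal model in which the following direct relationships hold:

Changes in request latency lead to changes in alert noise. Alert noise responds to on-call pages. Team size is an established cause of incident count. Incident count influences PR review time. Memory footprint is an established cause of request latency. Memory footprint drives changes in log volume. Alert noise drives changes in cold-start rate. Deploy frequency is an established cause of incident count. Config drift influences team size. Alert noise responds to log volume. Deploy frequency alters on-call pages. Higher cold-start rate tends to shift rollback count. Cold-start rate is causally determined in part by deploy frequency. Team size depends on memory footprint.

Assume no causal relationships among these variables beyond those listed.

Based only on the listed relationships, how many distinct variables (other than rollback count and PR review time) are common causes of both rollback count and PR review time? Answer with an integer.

The common causes are: deploy frequency (to rollback count via deploy frequency → cold-start rate → rollback count; to PR review time via deploy frequency → incident count → PR review time); memory footprint (to rollback count via memory footprint → request latency → alert noise → cold-start rate → rollback count; to PR review time via memory footprint → team size → incident count → PR review time).
Every other variable lacks a causal path to at least one of rollback count and PR review time.

2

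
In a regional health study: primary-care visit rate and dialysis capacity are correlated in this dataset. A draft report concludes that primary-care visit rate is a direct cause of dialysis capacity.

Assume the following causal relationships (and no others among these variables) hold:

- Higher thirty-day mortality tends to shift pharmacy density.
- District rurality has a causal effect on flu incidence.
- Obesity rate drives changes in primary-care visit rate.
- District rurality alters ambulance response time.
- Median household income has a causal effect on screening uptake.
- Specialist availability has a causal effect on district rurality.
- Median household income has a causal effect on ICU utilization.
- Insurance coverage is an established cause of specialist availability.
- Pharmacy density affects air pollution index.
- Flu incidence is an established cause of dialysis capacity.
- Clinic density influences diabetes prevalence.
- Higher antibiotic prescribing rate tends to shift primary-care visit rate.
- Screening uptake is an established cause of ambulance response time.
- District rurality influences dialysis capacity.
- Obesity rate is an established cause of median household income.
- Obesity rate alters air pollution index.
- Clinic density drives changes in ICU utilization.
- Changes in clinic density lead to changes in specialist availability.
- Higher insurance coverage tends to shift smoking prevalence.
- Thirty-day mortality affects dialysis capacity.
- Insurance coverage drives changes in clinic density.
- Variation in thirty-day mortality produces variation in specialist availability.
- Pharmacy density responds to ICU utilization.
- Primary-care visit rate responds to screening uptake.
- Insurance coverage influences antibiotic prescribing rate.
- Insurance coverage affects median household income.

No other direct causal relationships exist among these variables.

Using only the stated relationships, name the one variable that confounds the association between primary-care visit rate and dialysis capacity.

insurance coverage

Insurance coverage has a causal path to primary-care visit rate (insurance coverage → antibiotic prescribing rate → primary-care visit rate) and a separate causal path to dialysis capacity (insurance coverage → specialist availability → district rurality → dialysis capacity), so it is a common cause of both.
No stated relationship gives primary-care visit rate a causal route to dialysis capacity, so the correlation is explained by the shared upstream cause rather than a direct effect.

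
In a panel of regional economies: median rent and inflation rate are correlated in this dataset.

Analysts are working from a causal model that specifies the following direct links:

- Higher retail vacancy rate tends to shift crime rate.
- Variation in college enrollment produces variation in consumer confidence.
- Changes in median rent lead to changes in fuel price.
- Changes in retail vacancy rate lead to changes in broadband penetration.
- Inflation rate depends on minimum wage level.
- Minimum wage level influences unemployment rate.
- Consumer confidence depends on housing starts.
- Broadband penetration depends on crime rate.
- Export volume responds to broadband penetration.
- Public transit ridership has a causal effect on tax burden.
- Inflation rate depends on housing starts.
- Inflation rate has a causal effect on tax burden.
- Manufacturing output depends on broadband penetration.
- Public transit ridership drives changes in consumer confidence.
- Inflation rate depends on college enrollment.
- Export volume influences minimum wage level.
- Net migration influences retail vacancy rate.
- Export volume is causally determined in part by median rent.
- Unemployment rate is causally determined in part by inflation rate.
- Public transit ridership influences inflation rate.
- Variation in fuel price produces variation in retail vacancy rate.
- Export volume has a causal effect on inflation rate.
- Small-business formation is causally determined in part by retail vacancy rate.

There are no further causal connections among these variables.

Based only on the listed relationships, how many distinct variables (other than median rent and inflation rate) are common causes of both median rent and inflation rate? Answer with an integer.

No listed variable has a causal path to both median rent and inflation rate, so there are no common causes.

0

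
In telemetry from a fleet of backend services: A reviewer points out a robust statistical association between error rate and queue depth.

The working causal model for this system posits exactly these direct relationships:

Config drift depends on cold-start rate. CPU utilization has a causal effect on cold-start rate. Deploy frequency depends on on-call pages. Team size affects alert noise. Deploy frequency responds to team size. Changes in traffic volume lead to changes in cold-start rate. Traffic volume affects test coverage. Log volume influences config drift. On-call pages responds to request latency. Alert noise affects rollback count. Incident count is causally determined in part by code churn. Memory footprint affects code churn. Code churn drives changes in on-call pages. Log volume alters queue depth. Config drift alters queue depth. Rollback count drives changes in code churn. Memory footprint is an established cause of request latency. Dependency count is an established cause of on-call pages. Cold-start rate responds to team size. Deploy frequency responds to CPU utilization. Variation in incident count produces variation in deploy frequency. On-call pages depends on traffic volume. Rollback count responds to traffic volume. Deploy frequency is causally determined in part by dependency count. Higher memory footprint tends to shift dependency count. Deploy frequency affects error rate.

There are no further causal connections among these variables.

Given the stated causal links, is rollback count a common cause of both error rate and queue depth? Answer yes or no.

Rollback count has no stated causal path to queue depth. A confounder must cause both variables, so rollback count does not qualify.

no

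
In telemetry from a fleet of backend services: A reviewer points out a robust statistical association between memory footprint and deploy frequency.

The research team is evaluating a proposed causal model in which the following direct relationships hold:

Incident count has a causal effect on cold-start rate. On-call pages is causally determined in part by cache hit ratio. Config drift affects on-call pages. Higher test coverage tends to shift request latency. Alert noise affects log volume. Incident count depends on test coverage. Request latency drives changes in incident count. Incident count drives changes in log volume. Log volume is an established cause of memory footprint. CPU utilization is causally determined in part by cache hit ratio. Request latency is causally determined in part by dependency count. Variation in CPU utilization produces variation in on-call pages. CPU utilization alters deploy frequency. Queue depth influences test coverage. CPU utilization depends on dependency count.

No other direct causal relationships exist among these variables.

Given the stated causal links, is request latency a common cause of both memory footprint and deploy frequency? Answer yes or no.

Request latency has no stated causal path to deploy frequency. A confounder must cause both variables, so request latency does not qualify.

no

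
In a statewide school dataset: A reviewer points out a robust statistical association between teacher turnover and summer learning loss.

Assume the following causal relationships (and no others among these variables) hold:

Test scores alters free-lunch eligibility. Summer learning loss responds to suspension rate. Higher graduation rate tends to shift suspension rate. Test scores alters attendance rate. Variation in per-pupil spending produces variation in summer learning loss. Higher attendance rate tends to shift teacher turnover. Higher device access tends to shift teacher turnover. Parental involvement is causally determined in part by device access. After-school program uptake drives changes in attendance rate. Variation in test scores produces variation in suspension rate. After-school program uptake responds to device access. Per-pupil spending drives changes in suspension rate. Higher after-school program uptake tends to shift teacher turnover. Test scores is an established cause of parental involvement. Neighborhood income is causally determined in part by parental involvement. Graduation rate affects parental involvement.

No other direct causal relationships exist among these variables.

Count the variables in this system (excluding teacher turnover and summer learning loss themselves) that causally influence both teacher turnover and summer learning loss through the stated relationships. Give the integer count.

1

The common causes are: test scores (to teacher turnover via test scores → attendance rate → teacher turnover; to summer learning loss via test scores → suspension rate → summer learning loss).
Every other variable lacks a causal path to at least one of teacher turnover and summer learning loss.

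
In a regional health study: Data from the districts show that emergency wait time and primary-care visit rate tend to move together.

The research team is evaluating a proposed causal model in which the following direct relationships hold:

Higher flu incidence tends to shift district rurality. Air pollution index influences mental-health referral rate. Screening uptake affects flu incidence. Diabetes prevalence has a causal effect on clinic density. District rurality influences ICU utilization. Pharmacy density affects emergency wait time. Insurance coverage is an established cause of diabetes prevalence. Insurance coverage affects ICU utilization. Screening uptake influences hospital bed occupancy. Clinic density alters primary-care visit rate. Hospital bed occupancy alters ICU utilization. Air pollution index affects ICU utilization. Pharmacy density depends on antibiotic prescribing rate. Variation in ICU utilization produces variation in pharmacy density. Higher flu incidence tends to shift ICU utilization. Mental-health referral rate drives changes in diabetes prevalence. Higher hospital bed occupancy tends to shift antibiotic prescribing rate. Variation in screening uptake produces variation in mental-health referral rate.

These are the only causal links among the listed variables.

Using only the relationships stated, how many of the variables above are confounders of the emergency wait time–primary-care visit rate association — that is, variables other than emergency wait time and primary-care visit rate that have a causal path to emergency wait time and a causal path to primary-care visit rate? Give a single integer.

The common causes are: air pollution index (to emergency wait time via air pollution index → ICU utilization → pharmacy density → emergency wait time; to primary-care visit rate via air pollution index → mental-health referral rate → diabetes prevalence → clinic density → primary-care visit rate); insurance coverage (to emergency wait time via insurance coverage → ICU utilization → pharmacy density → emergency wait time; to primary-care visit rate via insurance coverage → diabetes prevalence → clinic density → primary-care visit rate); screening uptake (to emergency wait time via screening uptake → flu incidence → ICU utilization → pharmacy density → emergency wait time; to primary-care visit rate via screening uptake → mental-health referral rate → diabetes prevalence → clinic density → primary-care visit rate).
Every other variable lacks a causal path to at least one of emergency wait time and primary-care visit rate.

3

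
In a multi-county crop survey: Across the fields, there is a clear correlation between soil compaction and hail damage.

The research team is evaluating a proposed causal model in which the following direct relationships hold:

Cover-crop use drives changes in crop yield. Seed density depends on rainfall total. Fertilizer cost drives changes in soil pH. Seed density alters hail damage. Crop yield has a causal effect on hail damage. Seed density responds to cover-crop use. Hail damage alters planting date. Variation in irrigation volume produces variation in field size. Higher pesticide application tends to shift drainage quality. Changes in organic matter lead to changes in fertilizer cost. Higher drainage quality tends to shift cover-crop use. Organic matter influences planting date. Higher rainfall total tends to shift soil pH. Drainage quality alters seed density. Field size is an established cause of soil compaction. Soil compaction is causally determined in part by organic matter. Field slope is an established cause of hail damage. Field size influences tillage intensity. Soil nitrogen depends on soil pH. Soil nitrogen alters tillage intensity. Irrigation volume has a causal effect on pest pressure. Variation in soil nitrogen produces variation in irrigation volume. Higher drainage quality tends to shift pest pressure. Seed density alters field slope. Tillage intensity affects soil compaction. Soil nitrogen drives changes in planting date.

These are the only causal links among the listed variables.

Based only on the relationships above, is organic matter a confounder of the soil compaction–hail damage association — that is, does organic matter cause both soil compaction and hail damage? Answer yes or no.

Organic matter has no stated causal path to hail damage. A confounder must cause both variables, so organic matter does not qualify.

no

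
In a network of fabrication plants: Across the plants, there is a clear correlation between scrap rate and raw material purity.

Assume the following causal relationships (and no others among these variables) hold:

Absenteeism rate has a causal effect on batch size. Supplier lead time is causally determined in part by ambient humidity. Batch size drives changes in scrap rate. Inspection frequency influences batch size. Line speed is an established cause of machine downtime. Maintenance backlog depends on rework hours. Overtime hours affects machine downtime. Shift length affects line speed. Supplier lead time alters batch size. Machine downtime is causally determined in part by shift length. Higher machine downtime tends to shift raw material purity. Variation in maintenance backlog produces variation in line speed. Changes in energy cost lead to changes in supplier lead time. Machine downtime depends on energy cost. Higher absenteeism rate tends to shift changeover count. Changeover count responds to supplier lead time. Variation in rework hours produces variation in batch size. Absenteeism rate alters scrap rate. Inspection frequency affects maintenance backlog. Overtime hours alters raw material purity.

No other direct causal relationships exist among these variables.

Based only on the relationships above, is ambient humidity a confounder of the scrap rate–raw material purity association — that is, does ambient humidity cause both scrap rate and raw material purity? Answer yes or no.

no

Ambient humidity has no stated causal path to raw material purity. A confounder must cause both variables, so ambient humidity does not qualify.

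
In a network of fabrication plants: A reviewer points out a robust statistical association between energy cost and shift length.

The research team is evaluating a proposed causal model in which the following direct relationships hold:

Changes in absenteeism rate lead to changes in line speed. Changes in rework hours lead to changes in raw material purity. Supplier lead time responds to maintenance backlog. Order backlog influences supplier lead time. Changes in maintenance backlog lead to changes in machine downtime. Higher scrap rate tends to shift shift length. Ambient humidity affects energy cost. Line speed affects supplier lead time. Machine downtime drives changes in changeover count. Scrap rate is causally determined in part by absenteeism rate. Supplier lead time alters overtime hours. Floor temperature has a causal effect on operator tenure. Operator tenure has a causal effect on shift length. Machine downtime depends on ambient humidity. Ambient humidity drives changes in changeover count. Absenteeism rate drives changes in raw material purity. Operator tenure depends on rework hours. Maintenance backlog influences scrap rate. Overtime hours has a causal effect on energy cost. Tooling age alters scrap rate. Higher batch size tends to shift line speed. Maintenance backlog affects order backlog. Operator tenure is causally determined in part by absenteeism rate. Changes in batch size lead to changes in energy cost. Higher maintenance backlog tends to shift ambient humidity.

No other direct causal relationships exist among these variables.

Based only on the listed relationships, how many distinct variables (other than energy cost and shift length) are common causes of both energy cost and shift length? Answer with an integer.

2

The common causes are: absenteeism rate (to energy cost via absenteeism rate → line speed → supplier lead time → overtime hours → energy cost; to shift length via absenteeism rate → scrap rate → shift length); maintenance backlog (to energy cost via maintenance backlog → ambient humidity → energy cost; to shift length via maintenance backlog → scrap rate → shift length).
Every other variable lacks a causal path to at least one of energy cost and shift length.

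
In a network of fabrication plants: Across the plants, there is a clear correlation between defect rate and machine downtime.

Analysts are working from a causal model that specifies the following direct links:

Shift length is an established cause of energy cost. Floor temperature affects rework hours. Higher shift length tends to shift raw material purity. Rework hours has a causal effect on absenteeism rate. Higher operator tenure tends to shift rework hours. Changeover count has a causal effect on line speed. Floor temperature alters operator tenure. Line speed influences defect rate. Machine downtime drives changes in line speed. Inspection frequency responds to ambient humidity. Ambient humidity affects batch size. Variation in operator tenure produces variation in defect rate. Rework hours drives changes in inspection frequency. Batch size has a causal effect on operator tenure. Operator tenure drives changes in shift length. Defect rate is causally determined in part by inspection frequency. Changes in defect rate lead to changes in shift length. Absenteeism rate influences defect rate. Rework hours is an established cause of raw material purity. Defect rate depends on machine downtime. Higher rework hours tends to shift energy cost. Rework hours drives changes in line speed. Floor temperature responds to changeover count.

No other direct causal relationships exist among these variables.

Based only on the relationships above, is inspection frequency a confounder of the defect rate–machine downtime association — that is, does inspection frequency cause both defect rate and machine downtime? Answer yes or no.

no

Inspection frequency has no stated causal path to machine downtime. A confounder must cause both variables, so inspection frequency does not qualify.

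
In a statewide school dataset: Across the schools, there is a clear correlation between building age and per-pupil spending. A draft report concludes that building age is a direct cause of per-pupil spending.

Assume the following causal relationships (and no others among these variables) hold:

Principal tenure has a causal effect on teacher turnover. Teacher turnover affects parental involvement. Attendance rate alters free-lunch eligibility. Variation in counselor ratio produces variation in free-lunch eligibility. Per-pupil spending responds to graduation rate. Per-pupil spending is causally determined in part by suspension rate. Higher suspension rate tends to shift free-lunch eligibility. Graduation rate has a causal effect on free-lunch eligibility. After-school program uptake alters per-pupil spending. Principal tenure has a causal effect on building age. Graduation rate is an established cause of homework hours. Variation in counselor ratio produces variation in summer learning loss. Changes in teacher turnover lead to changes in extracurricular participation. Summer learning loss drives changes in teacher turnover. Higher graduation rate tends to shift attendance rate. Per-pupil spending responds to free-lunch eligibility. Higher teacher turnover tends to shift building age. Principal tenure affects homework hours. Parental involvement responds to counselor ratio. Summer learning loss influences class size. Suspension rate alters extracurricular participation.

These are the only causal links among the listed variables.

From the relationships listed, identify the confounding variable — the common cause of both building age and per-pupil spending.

Counselor ratio has a causal path to building age (counselor ratio → summer learning loss → teacher turnover → building age) and a separate causal path to per-pupil spending (counselor ratio → free-lunch eligibility → per-pupil spending), so it is a common cause of both.
No stated relationship gives building age a causal route to per-pupil spending, so the correlation is explained by the shared upstream cause rather than a direct effect.

counselor ratio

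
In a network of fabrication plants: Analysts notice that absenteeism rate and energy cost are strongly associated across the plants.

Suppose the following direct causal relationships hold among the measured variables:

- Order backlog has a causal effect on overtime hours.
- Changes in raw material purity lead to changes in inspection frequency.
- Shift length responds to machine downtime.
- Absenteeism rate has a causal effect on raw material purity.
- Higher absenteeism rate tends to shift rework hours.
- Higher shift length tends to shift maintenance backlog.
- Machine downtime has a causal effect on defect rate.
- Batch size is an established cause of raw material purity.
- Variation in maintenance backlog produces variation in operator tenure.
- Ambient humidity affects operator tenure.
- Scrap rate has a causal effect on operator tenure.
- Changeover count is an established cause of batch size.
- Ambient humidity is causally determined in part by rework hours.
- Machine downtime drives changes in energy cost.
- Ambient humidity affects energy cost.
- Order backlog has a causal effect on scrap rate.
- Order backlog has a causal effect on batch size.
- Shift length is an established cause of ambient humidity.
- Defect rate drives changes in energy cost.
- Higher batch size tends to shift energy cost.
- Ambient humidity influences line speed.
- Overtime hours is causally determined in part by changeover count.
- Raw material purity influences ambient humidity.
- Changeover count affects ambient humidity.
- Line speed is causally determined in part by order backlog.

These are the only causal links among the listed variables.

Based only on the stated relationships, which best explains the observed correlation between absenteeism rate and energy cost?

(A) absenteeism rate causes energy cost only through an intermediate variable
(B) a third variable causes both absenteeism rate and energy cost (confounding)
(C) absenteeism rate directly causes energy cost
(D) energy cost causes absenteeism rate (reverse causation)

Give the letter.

Absenteeism rate reaches energy cost through absenteeism rate → rework hours → ambient humidity → energy cost — an indirect causal chain with no direct absenteeism rate → energy cost link. No variable causes both absenteeism rate and energy cost, so confounding is ruled out; the effect is mediated.

A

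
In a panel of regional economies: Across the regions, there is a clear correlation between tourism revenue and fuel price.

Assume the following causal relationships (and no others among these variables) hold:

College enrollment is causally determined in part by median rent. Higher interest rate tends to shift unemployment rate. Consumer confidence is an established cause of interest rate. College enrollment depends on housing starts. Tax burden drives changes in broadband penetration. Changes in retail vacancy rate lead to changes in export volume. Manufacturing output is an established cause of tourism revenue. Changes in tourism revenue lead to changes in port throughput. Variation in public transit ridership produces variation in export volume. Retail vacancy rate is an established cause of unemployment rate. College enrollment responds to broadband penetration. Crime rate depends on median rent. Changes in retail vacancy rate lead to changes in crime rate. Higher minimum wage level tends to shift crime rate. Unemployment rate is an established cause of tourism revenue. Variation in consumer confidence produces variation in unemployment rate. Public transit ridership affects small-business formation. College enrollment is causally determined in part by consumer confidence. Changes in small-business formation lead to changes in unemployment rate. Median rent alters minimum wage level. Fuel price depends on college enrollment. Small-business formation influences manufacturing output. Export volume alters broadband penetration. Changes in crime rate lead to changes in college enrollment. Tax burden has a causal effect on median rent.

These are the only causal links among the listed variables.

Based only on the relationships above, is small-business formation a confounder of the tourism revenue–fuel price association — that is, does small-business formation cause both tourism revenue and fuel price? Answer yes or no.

no

Small-business formation has no stated causal path to fuel price. A confounder must cause both variables, so small-business formation does not qualify.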